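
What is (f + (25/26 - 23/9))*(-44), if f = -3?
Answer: 23650/117 ≈ 202.14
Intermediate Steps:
(f + (25/26 - 23/9))*(-44) = (-3 + (25/26 - 23/9))*(-44) = (-3 - 373/234)*(-44) = -1075/234*(-44) = 23650/117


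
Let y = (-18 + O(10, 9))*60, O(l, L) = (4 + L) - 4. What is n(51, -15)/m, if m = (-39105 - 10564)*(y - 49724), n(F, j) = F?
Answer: 51/2496562616 ≈ 2.0428e-8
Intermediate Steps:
O(l, L) = L
y = -540 (y = (-18 + 9)*60 = -9*60 = -540)
m = 2496562616 (m = (-39105 - 10564)*(-540 - 49724) = -49669*(-50264) = 2496562616)
n(51, -15)/m = 51/2496562616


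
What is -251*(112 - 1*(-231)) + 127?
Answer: -85966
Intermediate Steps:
-251*(112 - 1*(-231)) + 127 = -251*(112 + 231) + 127 = -251*343 + 127 = -86093 + 127 = -85966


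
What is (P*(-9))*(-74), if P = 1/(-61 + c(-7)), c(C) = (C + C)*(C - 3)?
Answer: 666/79 ≈ 8.4304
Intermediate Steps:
c(C) = 2*C*(-3 + C) (c(C) = (2*C)*(-3 + C) = 2*C*(-3 + C))
P = 1/79 (P = 1/(-61 + 2*(-7)*(-3 - 7)) = 1/(-61 + 2*(-7)*(-10)) = 1/(-61 + 140) = 1/79 ≈ 0.012658)
(P*(-9))*(-74) = ((1/79)*(-9))*(-74) = -9/79*(-74) = 666/79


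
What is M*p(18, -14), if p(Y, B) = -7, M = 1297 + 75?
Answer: -9604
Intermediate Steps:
M = 1372
M*p(18, -14) = 1372*(-7) = -9604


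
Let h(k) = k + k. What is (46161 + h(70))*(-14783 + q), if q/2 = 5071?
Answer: -214882941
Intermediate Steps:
q = 10142 (q = 2*5071 = 10142)
h(k) = 2*k
(46161 + h(70))*(-14783 + q) = (46161 + 2*70)*(-14783 + 10142) = (46161 + 140)*(-4641) = 46301*(-4641) = -214882941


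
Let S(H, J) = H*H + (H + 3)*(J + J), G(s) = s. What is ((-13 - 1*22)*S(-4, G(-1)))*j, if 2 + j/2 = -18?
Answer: 25200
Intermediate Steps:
j = -40 (j = -4 + 2*(-18) = -4 - 36 = -40)
S(H, J) = H² + 2*J*(3 + H) (S(H, J) = H² + (3 + H)*(2*J) = H² + 2*J*(3 + H))
((-13 - 1*22)*S(-4, G(-1)))*j = ((-13 - 1*22)*((-4)² + 6*(-1) + 2*(-4)*(-1)))*(-40) = ((-13 - 22)*(16 - 6 + 8))*(-40) = -35*18*(-40) = -630*(-40) = 25200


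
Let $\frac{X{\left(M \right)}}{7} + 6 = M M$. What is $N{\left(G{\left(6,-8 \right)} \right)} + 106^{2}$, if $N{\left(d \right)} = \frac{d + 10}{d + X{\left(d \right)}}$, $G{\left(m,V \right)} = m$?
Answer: $\frac{303374}{27} \approx 11236.0$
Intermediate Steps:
$X{\left(M \right)} = -42 + 7 M^{2}$ ($X{\left(M \right)} = -42 + 7 M M = -42 + 7 M^{2}$)
$N{\left(d \right)} = \frac{10 + d}{-42 + d + 7 d^{2}}$ ($N{\left(d \right)} = \frac{d + 10}{d + \left(-42 + 7 d^{2}\right)} = \frac{10 + d}{-42 + d + 7 d^{2}}$)
$N{\left(G{\left(6,-8 \right)} \right)} + 106^{2} = \frac{10 + 6}{-42 + 6 + 7 \cdot 6^{2}} + 106^{2} = \frac{1}{-42 + 6 + 7 \cdot 36} \cdot 16 + 11236 = \frac{1}{-42 + 6 + 252} \cdot 16 + 11236 = \frac{1}{216} \cdot 16 + 11236 = \frac{2}{27} + 11236 = \frac{303374}{27}$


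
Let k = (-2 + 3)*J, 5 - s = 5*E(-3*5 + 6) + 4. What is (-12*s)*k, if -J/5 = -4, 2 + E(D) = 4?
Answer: 2160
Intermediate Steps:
E(D) = 2 (E(D) = -2 + 4 = 2)
J = 20 (J = -5*(-4) = 20)
s = -9 (s = 5 - (5*2 + 4) = 5 - (10 + 4) = 5 - 1*14 = 5 - 14 = -9)
k = 20 (k = (-2 + 3)*20 = 1*20 = 20)
(-12*s)*k = -12*(-9)*20 = 108*20 = 2160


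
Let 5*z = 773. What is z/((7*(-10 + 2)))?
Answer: -773/280 ≈ -2.7607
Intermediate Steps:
z = 773/5 (z = (⅕)*773 = 773/5 ≈ 154.60)
z/((7*(-10 + 2))) = 773/(5*((7*(-10 + 2)))) = 773/(5*((7*(-8)))) = (773/5)/(-56) = (773/5)*(-1/56) = -773/280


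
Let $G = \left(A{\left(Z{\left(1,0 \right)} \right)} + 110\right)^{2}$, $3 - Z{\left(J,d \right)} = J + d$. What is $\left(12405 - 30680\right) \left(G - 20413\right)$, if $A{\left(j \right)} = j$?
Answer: $143805975$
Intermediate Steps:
$Z{\left(J,d \right)} = 3 - J - d$ ($Z{\left(J,d \right)} = 3 - \left(J + d\right) = 3 - J - d$)
$G = 12544$ ($G = \left(\left(3 - 1 - 0\right) + 110\right)^{2} = \left(\left(3 - 1 + 0\right) + 110\right)^{2} = \left(2 + 110\right)^{2} = 112^{2} = 12544$)
$\left(12405 - 30680\right) \left(G - 20413\right) = \left(12405 - 30680\right) \left(12544 - 20413\right) = \left(-18275\right) \left(-7869\right) = 143805975$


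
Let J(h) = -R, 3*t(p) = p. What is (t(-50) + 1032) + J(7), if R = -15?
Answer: 3091/3 ≈ 1030.3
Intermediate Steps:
t(p) = p/3
J(h) = 15 (J(h) = -1*(-15) = 15)
(t(-50) + 1032) + J(7) = ((1/3)*(-50) + 1032) + 15 = (-50/3 + 1032) + 15 = 3046/3 + 15 = 3091/3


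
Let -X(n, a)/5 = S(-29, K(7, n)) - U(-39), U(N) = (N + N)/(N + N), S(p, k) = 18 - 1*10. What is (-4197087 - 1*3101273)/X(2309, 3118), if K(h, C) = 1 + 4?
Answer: 1459672/7 ≈ 2.0852e+5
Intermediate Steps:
K(h, C) = 5
S(p, k) = 8 (S(p, k) = 18 - 10 = 8)
U(N) = 1 (U(N) = (2*N)/((2*N)) = (2*N)*(1/(2*N)) = 1)
X(n, a) = -35 (X(n, a) = -5*(8 - 1*1) = -5*(8 - 1) = -5*7 = -35)
(-4197087 - 1*3101273)/X(2309, 3118) = (-4197087 - 1*3101273)/(-35) = (-4197087 - 3101273)*(-1/35) = -7298360*(-1/35) = 1459672/7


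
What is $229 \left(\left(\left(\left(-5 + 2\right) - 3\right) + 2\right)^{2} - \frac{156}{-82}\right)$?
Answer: $\frac{168086}{41} \approx 4099.7$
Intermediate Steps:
$229 \left(\left(\left(\left(-5 + 2\right) - 3\right) + 2\right)^{2} - \frac{156}{-82}\right) = 229 \left(\left(\left(-3 - 3\right) + 2\right)^{2} - - \frac{78}{41}\right) = 229 \left(\left(-6 + 2\right)^{2} + \frac{78}{41}\right) = 229 \left(\left(-4\right)^{2} + \frac{78}{41}\right) = 229 \left(16 + \frac{78}{41}\right) = 229 \cdot \frac{734}{41} = \frac{168086}{41}$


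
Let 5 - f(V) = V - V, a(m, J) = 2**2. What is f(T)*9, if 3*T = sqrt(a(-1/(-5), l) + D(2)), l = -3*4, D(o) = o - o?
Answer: 45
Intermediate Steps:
D(o) = 0
l = -12
a(m, J) = 4
T = 2/3 (T = sqrt(4 + 0)/3 = sqrt(4)/3 = (1/3)*2 = 2/3 ≈ 0.66667)
f(V) = 5 (f(V) = 5 - (V - V) = 5 - 1*0 = 5 + 0 = 5)
f(T)*9 = 5*9 = 45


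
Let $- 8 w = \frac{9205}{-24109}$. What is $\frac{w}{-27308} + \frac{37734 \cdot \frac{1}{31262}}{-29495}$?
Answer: $- \frac{103615358339117}{2428254720781994720} \approx -4.2671 \cdot 10^{-5}$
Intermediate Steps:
$w = \frac{9205}{192872}$ ($w = - \frac{9205 \frac{1}{-24109}}{8} = - \frac{9205 \left(- \frac{1}{24109}\right)}{8} = \left(- \frac{1}{8}\right) \left(- \frac{9205}{24109}\right) = \frac{9205}{192872} \approx 0.047726$)
$\frac{w}{-27308} + \frac{37734 \cdot \frac{1}{31262}}{-29495} = \frac{9205}{192872 \left(-27308\right)} + \frac{37734 \cdot \frac{1}{31262}}{-29495} = \frac{9205}{192872} \left(- \frac{1}{27308}\right) + 37734 \cdot \frac{1}{31262} \left(- \frac{1}{29495}\right) = - \frac{9205}{5266948576} + \frac{18867}{15631} \left(- \frac{1}{29495}\right) = - \frac{9205}{5266948576} - \frac{18867}{461036345} = - \frac{103615358339117}{2428254720781994720}$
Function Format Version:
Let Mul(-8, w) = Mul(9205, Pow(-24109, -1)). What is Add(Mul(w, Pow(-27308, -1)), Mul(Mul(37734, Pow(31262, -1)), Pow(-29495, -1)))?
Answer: Rational(-103615358339117, 2428254720781994720) ≈ -4.2671e-5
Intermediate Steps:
w = Rational(9205, 192872) (w = Mul(Rational(-1, 8), Mul(9205, Pow(-24109, -1))) = Mul(Rational(-1, 8), Mul(9205, Rational(-1, 24109))) = Mul(Rational(-1, 8), Rational(-9205, 24109)) = Rational(9205, 192872) ≈ 0.047726)
Add(Mul(w, Pow(-27308, -1)), Mul(Mul(37734, Pow(31262, -1)), Pow(-29495, -1))) = Add(Mul(Rational(9205, 192872), Pow(-27308, -1)), Mul(Mul(37734, Pow(31262, -1)), Pow(-29495, -1))) = Add(Mul(Rational(9205, 192872), Rational(-1, 27308)), Mul(Mul(37734, Rational(1, 31262)), Rational(-1, 29495))) = Add(Rational(-9205, 5266948576), Mul(Rational(18867, 15631), Rational(-1, 29495))) = Add(Rational(-9205, 5266948576), Rational(-18867, 461036345)) = Rational(-103615358339117, 2428254720781994720)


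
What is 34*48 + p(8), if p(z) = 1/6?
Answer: 9793/6 ≈ 1632.2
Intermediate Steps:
p(z) = 1/6
34*48 + p(8) = 34*48 + 1/6 = 1632 + 1/6 = 9793/6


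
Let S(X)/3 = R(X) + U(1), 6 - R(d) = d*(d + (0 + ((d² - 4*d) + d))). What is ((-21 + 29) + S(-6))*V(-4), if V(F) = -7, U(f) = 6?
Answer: -6356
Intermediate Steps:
R(d) = 6 - d*(d² - 2*d) (R(d) = 6 - d*(d + (0 + ((d² - 4*d) + d))) = 6 - d*(d + (0 + (d² - 3*d))) = 6 - d*(d + (d² - 3*d)) = 6 - d*(d² - 2*d))
S(X) = 36 - 3*X³ + 6*X² (S(X) = 3*((6 - X³ + 2*X²) + 6) = 3*(12 - X³ + 2*X²) = 36 - 3*X³ + 6*X²)
((-21 + 29) + S(-6))*V(-4) = ((-21 + 29) + (36 - 3*(-6)³ + 6*(-6)²))*(-7) = (8 + (36 - 3*(-216) + 6*36))*(-7) = (8 + (36 + 648 + 216))*(-7) = (8 + 900)*(-7) = 908*(-7) = -6356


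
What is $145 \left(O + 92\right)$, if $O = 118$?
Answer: $30450$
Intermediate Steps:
$145 \left(O + 92\right) = 145 \left(118 + 92\right) = 145 \cdot 210 = 30450$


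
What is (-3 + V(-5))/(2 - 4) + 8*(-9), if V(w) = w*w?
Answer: -83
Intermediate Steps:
V(w) = w**2
(-3 + V(-5))/(2 - 4) + 8*(-9) = (-3 + (-5)**2)/(2 - 4) + 8*(-9) = (-3 + 25)/(-2) - 72 = 22*(-1/2) - 72 = -11 - 72 = -83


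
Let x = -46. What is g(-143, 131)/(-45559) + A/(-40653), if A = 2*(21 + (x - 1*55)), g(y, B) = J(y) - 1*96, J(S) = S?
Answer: 17005507/1852110027 ≈ 0.0091817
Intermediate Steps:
g(y, B) = -96 + y (g(y, B) = y - 1*96 = y - 96 = -96 + y)
A = -160 (A = 2*(21 + (-46 - 1*55)) = 2*(21 + (-46 - 55)) = 2*(21 - 101) = 2*(-80) = -160)
g(-143, 131)/(-45559) + A/(-40653) = (-96 - 143)/(-45559) - 160/(-40653) = -239*(-1/45559) - 160*(-1/40653) = 239/45559 + 160/40653 = 17005507/1852110027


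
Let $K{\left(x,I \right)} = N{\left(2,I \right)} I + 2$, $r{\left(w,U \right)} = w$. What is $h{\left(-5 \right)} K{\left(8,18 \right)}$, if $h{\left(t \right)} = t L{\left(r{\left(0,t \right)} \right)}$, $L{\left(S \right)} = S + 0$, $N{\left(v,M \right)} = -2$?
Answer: $0$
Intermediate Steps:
$L{\left(S \right)} = S$
$K{\left(x,I \right)} = 2 - 2 I$ ($K{\left(x,I \right)} = - 2 I + 2 = 2 - 2 I$)
$h{\left(t \right)} = 0$ ($h{\left(t \right)} = t 0 = 0$)
$h{\left(-5 \right)} K{\left(8,18 \right)} = 0 \left(2 - 36\right) = 0 \left(-34\right) = 0$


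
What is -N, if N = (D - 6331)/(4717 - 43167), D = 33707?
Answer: 13688/19225 ≈ 0.71199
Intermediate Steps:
N = -13688/19225 (N = (33707 - 6331)/(4717 - 43167) = 27376/(-38450) = 27376*(-1/38450) = -13688/19225 ≈ -0.71199)
-N = -1*(-13688/19225) = 13688/19225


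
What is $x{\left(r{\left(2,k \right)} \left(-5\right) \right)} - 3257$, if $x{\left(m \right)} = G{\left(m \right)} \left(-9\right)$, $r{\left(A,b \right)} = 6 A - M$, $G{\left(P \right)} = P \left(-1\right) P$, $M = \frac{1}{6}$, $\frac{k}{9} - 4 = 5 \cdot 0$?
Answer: $\frac{112997}{4} \approx 28249.0$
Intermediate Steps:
$k = 36$ ($k = 36 + 9 \cdot 5 \cdot 0 = 36 + 9 \cdot 0 = 36 + 0 = 36$)
$M = \frac{1}{6} \approx 0.16667$
$G{\left(P \right)} = - P^{2}$ ($G{\left(P \right)} = - P P = - P^{2}$)
$r{\left(A,b \right)} = - \frac{1}{6} + 6 A$ ($r{\left(A,b \right)} = 6 A - \frac{1}{6} = - \frac{1}{6} + 6 A$)
$x{\left(m \right)} = 9 m^{2}$ ($x{\left(m \right)} = - m^{2} \left(-9\right) = 9 m^{2}$)
$x{\left(r{\left(2,k \right)} \left(-5\right) \right)} - 3257 = 9 \left(\left(- \frac{1}{6} + 6 \cdot 2\right) \left(-5\right)\right)^{2} - 3257 = 9 \left(\left(- \frac{1}{6} + 12\right) \left(-5\right)\right)^{2} - 3257 = 9 \left(\frac{71}{6} \left(-5\right)\right)^{2} - 3257 = 9 \left(- \frac{355}{6}\right)^{2} - 3257 = 9 \cdot \frac{126025}{36} - 3257 = \frac{126025}{4} - 3257 = \frac{112997}{4}$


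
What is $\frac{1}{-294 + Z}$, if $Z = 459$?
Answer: $\frac{1}{165} \approx 0.0060606$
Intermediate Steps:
$\frac{1}{-294 + Z} = \frac{1}{-294 + 459} = \frac{1}{165}$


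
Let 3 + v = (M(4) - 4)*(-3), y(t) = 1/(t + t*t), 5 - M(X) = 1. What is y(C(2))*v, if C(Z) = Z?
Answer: -1/2 ≈ -0.50000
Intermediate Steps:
M(X) = 4 (M(X) = 5 - 1*1 = 5 - 1 = 4)
y(t) = 1/(t + t**2)
v = -3 (v = -3 + (4 - 4)*(-3) = -3 + 0*(-3) = -3 + 0 = -3)
y(C(2))*v = (1/(2*(1 + 2)))*(-3) = ((1/2)/3)*(-3) = ((1/2)*(1/3))*(-3) = (1/6)*(-3) = -1/2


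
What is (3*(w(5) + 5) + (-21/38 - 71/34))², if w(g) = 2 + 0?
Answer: 35164900/104329 ≈ 337.06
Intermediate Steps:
w(g) = 2
(3*(w(5) + 5) + (-21/38 - 71/34))² = (3*(2 + 5) + (-21/38 - 71/34))² = (3*7 + (-21*1/38 - 71*1/34))² = (21 + (-21/38 - 71/34))² = (21 - 853/323)² = (5930/323)² = 35164900/104329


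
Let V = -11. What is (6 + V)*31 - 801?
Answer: -956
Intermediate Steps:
(6 + V)*31 - 801 = (6 - 11)*31 - 801 = -5*31 - 801 = -155 - 801 = -956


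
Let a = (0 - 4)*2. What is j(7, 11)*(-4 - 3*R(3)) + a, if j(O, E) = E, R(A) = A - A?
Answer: -52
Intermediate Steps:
a = -8 (a = -4*2 = -8)
R(A) = 0
j(7, 11)*(-4 - 3*R(3)) + a = 11*(-4 - 3*0) - 8 = 11*(-4 + 0) - 8 = 11*(-4) - 8 = -44 - 8 = -52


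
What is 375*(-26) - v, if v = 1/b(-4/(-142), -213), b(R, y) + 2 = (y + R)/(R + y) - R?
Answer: -711679/73 ≈ -9749.0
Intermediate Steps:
b(R, y) = -1 - R (b(R, y) = -2 + ((y + R)/(R + y) - R) = -2 + ((R + y)/(R + y) - R) = -2 + (1 - R) = -1 - R)
v = -71/73 (v = 1/(-1 - (-4)/(-142)) = 1/(-1 - (-4)*(-1)/142) = 1/(-1 - 1*2/71) = 1/(-1 - 2/71) = 1/(-73/71) = -71/73 ≈ -0.97260)
375*(-26) - v = 375*(-26) - 1*(-71/73) = -9750 + 71/73 = -711679/73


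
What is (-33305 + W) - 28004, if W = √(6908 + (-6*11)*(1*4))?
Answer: -61309 + 2*√1661 ≈ -61228.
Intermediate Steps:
W = 2*√1661 (W = √(6908 - 66*4) = √(6908 - 264) = √6644 = 2*√1661 ≈ 81.511)
(-33305 + W) - 28004 = (-33305 + 2*√1661) - 28004 = -61309 + 2*√1661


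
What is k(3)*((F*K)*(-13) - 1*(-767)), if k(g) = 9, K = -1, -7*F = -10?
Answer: 49491/7 ≈ 7070.1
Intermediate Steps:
F = 10/7 (F = -⅐*(-10) = 10/7 ≈ 1.4286)
k(3)*((F*K)*(-13) - 1*(-767)) = 9*(((10/7)*(-1))*(-13) - 1*(-767)) = 9*(-10/7*(-13) + 767) = 9*(130/7 + 767) = 9*(5499/7) = 49491/7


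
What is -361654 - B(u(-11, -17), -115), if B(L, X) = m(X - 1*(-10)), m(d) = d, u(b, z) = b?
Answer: -361549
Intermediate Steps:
B(L, X) = 10 + X (B(L, X) = X - 1*(-10) = X + 10 = 10 + X)
-361654 - B(u(-11, -17), -115) = -361654 - (10 - 115) = -361654 - 1*(-105) = -361654 + 105 = -361549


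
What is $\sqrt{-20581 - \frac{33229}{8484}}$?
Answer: $\frac{i \sqrt{741057}}{6} \approx 143.47 i$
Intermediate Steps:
$\sqrt{-20581 - \frac{33229}{8484}} = \sqrt{-20581 - \frac{47}{12}} = \sqrt{- \frac{247019}{12}} = \frac{i \sqrt{741057}}{6}$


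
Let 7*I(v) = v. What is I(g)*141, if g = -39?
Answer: -5499/7 ≈ -785.57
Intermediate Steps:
I(v) = v/7
I(g)*141 = ((⅐)*(-39))*141 = -39/7*141 = -5499/7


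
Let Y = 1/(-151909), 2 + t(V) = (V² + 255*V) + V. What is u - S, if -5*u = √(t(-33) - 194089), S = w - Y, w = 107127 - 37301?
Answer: -10607197835/151909 - I*√8058 ≈ -69826.0 - 89.766*I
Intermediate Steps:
t(V) = -2 + V² + 256*V (t(V) = -2 + ((V² + 255*V) + V) = -2 + (V² + 256*V) = -2 + V² + 256*V)
Y = -1/151909 ≈ -6.5829e-6
w = 69826
S = 10607197835/151909 (S = 69826 - 1*(-1/151909) = 69826 + 1/151909 = 10607197835/151909 ≈ 69826.)
u = -I*√8058 (u = -√((-2 + (-33)² + 256*(-33)) - 194089)/5 = -√((-2 + 1089 - 8448) - 194089)/5 = -√(-7361 - 194089)/5 = -I*√8058 ≈ -89.766*I)
u - S = -I*√8058 - 1*10607197835/151909 = -I*√8058 - 10607197835/151909 = -10607197835/151909 - I*√8058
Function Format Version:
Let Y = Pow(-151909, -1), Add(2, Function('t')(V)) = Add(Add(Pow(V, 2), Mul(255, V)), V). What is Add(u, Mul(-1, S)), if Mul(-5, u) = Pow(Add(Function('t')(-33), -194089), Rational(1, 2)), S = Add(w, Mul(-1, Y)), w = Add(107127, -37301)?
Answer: Add(Rational(-10607197835, 151909), Mul(-1, I, Pow(8058, Rational(1, 2)))) ≈ Add(-69826., Mul(-89.766, I))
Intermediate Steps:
Function('t')(V) = Add(-2, Pow(V, 2), Mul(256, V)) (Function('t')(V) = Add(-2, Add(Add(Pow(V, 2), Mul(255, V)), V)) = Add(-2, Add(Pow(V, 2), Mul(256, V))) = Add(-2, Pow(V, 2), Mul(256, V)))
Y = Rational(-1, 151909) ≈ -6.5829e-6
w = 69826
S = Rational(10607197835, 151909) (S = Add(69826, Mul(-1, Rational(-1, 151909))) = Add(69826, Rational(1, 151909)) = Rational(10607197835, 151909) ≈ 69826.)
u = Mul(-1, I, Pow(8058, Rational(1, 2))) (u = Mul(Rational(-1, 5), Pow(Add(Add(-2, Pow(-33, 2), Mul(256, -33)), -194089), Rational(1, 2))) = Mul(Rational(-1, 5), Pow(Add(Add(-2, 1089, -8448), -194089), Rational(1, 2))) = Mul(Rational(-1, 5), Pow(Add(-7361, -194089), Rational(1, 2))) = Mul(Rational(-1, 5), Pow(-201450, Rational(1, 2))) = Mul(Rational(-1, 5), Mul(5, I, Pow(8058, Rational(1, 2)))) = Mul(-1, I, Pow(8058, Rational(1, 2))) ≈ Mul(-89.766, I))
Add(u, Mul(-1, S)) = Add(Mul(-1, I, Pow(8058, Rational(1, 2))), Mul(-1, Rational(10607197835, 151909))) = Add(Mul(-1, I, Pow(8058, Rational(1, 2))), Rational(-10607197835, 151909)) = Add(Rational(-10607197835, 151909), Mul(-1, I, Pow(8058, Rational(1, 2))))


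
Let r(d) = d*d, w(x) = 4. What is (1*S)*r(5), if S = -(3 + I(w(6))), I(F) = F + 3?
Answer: -250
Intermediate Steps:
I(F) = 3 + F
r(d) = d²
S = -10 (S = -(3 + (3 + 4)) = -(3 + 7) = -1*10 = -10)
(1*S)*r(5) = (1*(-10))*5² = -10*25 = -250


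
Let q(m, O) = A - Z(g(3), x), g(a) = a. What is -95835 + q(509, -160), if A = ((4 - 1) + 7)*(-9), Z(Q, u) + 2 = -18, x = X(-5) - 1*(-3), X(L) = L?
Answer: -95905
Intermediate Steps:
x = -2 (x = -5 - 1*(-3) = -5 + 3 = -2)
Z(Q, u) = -20 (Z(Q, u) = -2 - 18 = -20)
A = -90 (A = (3 + 7)*(-9) = 10*(-9) = -90)
q(m, O) = -70 (q(m, O) = -90 - 1*(-20) = -90 + 20 = -70)
-95835 + q(509, -160) = -95835 - 70 = -95905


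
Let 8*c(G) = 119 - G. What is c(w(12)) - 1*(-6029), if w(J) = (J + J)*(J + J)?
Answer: 47775/8 ≈ 5971.9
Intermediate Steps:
w(J) = 4*J² (w(J) = (2*J)*(2*J) = 4*J²)
c(G) = 119/8 - G/8 (c(G) = (119 - G)/8 = 119/8 - G/8)
c(w(12)) - 1*(-6029) = (119/8 - 12²/2) - 1*(-6029) = (119/8 - 144/2) + 6029 = (119/8 - ⅛*576) + 6029 = (119/8 - 72) + 6029 = -457/8 + 6029 = 47775/8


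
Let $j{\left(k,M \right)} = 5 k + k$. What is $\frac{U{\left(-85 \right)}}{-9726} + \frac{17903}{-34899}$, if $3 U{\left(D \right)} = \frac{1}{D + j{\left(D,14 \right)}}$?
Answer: $- \frac{103604112277}{201959466030} \approx -0.51299$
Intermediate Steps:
$j{\left(k,M \right)} = 6 k$
$U{\left(D \right)} = \frac{1}{21 D}$ ($U{\left(D \right)} = \frac{1}{3 \left(D + 6 D\right)} = \frac{1}{3 \cdot 7 D} = \frac{\frac{1}{7} \frac{1}{D}}{3} = \frac{1}{21 D}$)
$\frac{U{\left(-85 \right)}}{-9726} + \frac{17903}{-34899} = \frac{\frac{1}{21} \frac{1}{-85}}{-9726} + \frac{17903}{-34899} = \frac{1}{21} \left(- \frac{1}{85}\right) \left(- \frac{1}{9726}\right) + 17903 \left(- \frac{1}{34899}\right) = \left(- \frac{1}{1785}\right) \left(- \frac{1}{9726}\right) - \frac{17903}{34899} = \frac{1}{17360910} - \frac{17903}{34899} = - \frac{103604112277}{201959466030}$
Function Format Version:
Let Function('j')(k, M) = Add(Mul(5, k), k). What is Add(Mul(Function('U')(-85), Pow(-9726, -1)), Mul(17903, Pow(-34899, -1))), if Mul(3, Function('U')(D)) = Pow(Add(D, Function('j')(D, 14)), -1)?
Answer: Rational(-103604112277, 201959466030) ≈ -0.51299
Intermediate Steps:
Function('j')(k, M) = Mul(6, k)
Function('U')(D) = Mul(Rational(1, 21), Pow(D, -1)) (Function('U')(D) = Mul(Rational(1, 3), Pow(Add(D, Mul(6, D)), -1)) = Mul(Rational(1, 3), Pow(Mul(7, D), -1)) = Mul(Rational(1, 3), Mul(Rational(1, 7), Pow(D, -1))) = Mul(Rational(1, 21), Pow(D, -1)))
Add(Mul(Function('U')(-85), Pow(-9726, -1)), Mul(17903, Pow(-34899, -1))) = Add(Mul(Mul(Rational(1, 21), Pow(-85, -1)), Pow(-9726, -1)), Mul(17903, Pow(-34899, -1))) = Add(Mul(Mul(Rational(1, 21), Rational(-1, 85)), Rational(-1, 9726)), Mul(17903, Rational(-1, 34899))) = Add(Mul(Rational(-1, 1785), Rational(-1, 9726)), Rational(-17903, 34899)) = Add(Rational(1, 17360910), Rational(-17903, 34899)) = Rational(-103604112277, 201959466030)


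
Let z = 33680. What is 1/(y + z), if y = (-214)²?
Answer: 1/79476 ≈ 1.2582e-5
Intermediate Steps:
y = 45796
1/(y + z) = 1/(45796 + 33680) = 1/79476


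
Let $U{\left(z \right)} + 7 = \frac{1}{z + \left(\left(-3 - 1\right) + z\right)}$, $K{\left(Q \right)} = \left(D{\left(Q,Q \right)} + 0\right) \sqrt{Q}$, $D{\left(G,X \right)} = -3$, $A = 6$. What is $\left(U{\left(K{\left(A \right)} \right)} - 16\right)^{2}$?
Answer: $\frac{2640429}{5000} + \frac{3447 \sqrt{6}}{2500} \approx 531.46$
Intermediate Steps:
$K{\left(Q \right)} = - 3 \sqrt{Q}$ ($K{\left(Q \right)} = \left(-3 + 0\right) \sqrt{Q} = - 3 \sqrt{Q}$)
$U{\left(z \right)} = -7 + \frac{1}{-4 + 2 z}$ ($U{\left(z \right)} = -7 + \frac{1}{z + \left(\left(-3 - 1\right) + z\right)} = -7 + \frac{1}{z + \left(-4 + z\right)} = -7 + \frac{1}{-4 + 2 z}$)
$\left(U{\left(K{\left(A \right)} \right)} - 16\right)^{2} = \left(\frac{29 - 14 \left(- 3 \sqrt{6}\right)}{2 \left(-2 - 3 \sqrt{6}\right)} - 16\right)^{2} = \left(\frac{29 + 42 \sqrt{6}}{2 \left(-2 - 3 \sqrt{6}\right)} - 16\right)^{2} = \left(-16 + \frac{29 + 42 \sqrt{6}}{2 \left(-2 - 3 \sqrt{6}\right)}\right)^{2}$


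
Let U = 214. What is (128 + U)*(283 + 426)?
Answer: 242478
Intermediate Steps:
(128 + U)*(283 + 426) = (128 + 214)*(283 + 426) = 342*709 = 242478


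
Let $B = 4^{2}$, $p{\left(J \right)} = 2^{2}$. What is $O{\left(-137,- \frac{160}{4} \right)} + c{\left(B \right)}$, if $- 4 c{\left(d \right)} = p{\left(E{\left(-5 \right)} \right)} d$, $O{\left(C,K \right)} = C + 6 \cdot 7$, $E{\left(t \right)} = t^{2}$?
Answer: $-111$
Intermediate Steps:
$p{\left(J \right)} = 4$
$O{\left(C,K \right)} = 42 + C$ ($O{\left(C,K \right)} = C + 42 = 42 + C$)
$B = 16$
$c{\left(d \right)} = - d$ ($c{\left(d \right)} = - \frac{4 d}{4} = - d$)
$O{\left(-137,- \frac{160}{4} \right)} + c{\left(B \right)} = \left(42 - 137\right) - 16 = -95 - 16 = -111$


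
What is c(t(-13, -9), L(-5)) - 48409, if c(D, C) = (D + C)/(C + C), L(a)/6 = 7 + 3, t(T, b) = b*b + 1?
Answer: -2904469/60 ≈ -48408.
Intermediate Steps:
t(T, b) = 1 + b² (t(T, b) = b² + 1 = 1 + b²)
L(a) = 60 (L(a) = 6*(7 + 3) = 6*10 = 60)
c(D, C) = (C + D)/(2*C) (c(D, C) = (C + D)/((2*C)) = (C + D)*(1/(2*C)) = (C + D)/(2*C))
c(t(-13, -9), L(-5)) - 48409 = (½)*(60 + (1 + (-9)²))/60 - 48409 = (½)*(1/60)*(60 + (1 + 81)) - 48409 = (½)*(1/60)*(60 + 82) - 48409 = (½)*(1/60)*142 - 48409 = 71/60 - 48409 = -2904469/60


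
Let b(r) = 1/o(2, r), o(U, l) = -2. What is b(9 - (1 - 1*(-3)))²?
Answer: ¼ ≈ 0.25000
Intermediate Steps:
b(r) = -½ (b(r) = 1/(-2) = -½)
b(9 - (1 - 1*(-3)))² = (-½)² = ¼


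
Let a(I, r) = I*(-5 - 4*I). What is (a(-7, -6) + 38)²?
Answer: 15129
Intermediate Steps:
(a(-7, -6) + 38)² = (-1*(-7)*(5 + 4*(-7)) + 38)² = (-1*(-7)*(5 - 28) + 38)² = (-1*(-7)*(-23) + 38)² = (-161 + 38)² = (-123)² = 15129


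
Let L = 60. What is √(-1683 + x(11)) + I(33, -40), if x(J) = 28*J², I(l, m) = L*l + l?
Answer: 2013 + √1705 ≈ 2054.3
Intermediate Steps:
I(l, m) = 61*l (I(l, m) = 60*l + l = 61*l)
√(-1683 + x(11)) + I(33, -40) = √(-1683 + 28*11²) + 61*33 = √(-1683 + 28*121) + 2013 = √(-1683 + 3388) + 2013 = √1705 + 2013 = 2013 + √1705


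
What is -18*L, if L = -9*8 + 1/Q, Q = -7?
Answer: 9090/7 ≈ 1298.6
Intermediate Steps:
L = -505/7 (L = -9*8 + 1/(-7) = -72 - ⅐ = -505/7 ≈ -72.143)
-18*L = -18*(-505/7) = 9090/7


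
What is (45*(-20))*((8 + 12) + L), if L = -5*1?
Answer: -13500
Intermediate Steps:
L = -5
(45*(-20))*((8 + 12) + L) = (45*(-20))*((8 + 12) - 5) = -900*(20 - 5) = -900*15 = -13500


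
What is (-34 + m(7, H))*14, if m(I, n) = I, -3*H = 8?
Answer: -378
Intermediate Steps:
H = -8/3 (H = -⅓*8 = -8/3 ≈ -2.6667)
(-34 + m(7, H))*14 = (-34 + 7)*14 = -27*14 = -378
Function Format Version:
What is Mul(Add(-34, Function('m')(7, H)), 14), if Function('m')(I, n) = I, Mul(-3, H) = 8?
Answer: -378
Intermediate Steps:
H = Rational(-8, 3) (H = Mul(Rational(-1, 3), 8) = Rational(-8, 3) ≈ -2.6667)
Mul(Add(-34, Function('m')(7, H)), 14) = Mul(Add(-34, 7), 14) = Mul(-27, 14) = -378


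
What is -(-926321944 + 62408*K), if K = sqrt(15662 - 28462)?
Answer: 926321944 - 4992640*I*sqrt(2) ≈ 9.2632e+8 - 7.0607e+6*I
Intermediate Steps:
K = 80*I*sqrt(2) (K = sqrt(-12800) = 80*I*sqrt(2) ≈ 113.14*I)
-(-926321944 + 62408*K) = -(-926321944 + 4992640*I*sqrt(2)) = -62408*(-14843 + 80*I*sqrt(2)) = 926321944 - 4992640*I*sqrt(2)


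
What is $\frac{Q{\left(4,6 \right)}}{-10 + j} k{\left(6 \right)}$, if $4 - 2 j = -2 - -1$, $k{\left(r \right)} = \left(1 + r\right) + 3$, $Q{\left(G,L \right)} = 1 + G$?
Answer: $- \frac{20}{3} \approx -6.6667$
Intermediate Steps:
$k{\left(r \right)} = 4 + r$
$j = \frac{5}{2}$ ($j = 2 - \frac{-2 - -1}{2} = 2 - \frac{-2 + 1}{2} = 2 - - \frac{1}{2} = 2 + \frac{1}{2} = \frac{5}{2} \approx 2.5$)
$\frac{Q{\left(4,6 \right)}}{-10 + j} k{\left(6 \right)} = \frac{1 + 4}{-10 + \frac{5}{2}} \left(4 + 6\right) = \frac{5}{- \frac{15}{2}} \cdot 10 = 5 \left(- \frac{2}{15}\right) 10 = \left(- \frac{2}{3}\right) 10 = - \frac{20}{3}$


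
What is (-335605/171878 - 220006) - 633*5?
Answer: -38358520743/171878 ≈ -2.2317e+5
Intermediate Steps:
(-335605/171878 - 220006) - 633*5 = (-335605*1/171878 - 220006) - 3165 = (-335605/171878 - 220006) - 3165 = -37814526873/171878 - 3165 = -38358520743/171878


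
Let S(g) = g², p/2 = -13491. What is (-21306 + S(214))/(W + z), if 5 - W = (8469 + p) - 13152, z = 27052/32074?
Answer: 196373065/253952658 ≈ 0.77327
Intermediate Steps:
p = -26982 (p = 2*(-13491) = -26982)
z = 13526/16037 (z = 27052*(1/32074) = 13526/16037 ≈ 0.84342)
W = 31670 (W = 5 - ((8469 - 26982) - 13152) = 5 - (-18513 - 13152) = 5 - 1*(-31665) = 5 + 31665 = 31670)
(-21306 + S(214))/(W + z) = (-21306 + 214²)/(31670 + 13526/16037) = (-21306 + 45796)/(507905316/16037) = 24490*(16037/507905316) = 196373065/253952658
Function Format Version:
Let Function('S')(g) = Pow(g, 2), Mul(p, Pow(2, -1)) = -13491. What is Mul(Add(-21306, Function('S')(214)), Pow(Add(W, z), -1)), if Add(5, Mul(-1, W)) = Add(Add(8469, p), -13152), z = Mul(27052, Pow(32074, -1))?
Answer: Rational(196373065, 253952658) ≈ 0.77327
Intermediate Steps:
p = -26982 (p = Mul(2, -13491) = -26982)
z = Rational(13526, 16037) (z = Mul(27052, Rational(1, 32074)) = Rational(13526, 16037) ≈ 0.84342)
W = 31670 (W = Add(5, Mul(-1, Add(Add(8469, -26982), -13152))) = Add(5, Mul(-1, Add(-18513, -13152))) = Add(5, Mul(-1, -31665)) = Add(5, 31665) = 31670)
Mul(Add(-21306, Function('S')(214)), Pow(Add(W, z), -1)) = Mul(Add(-21306, Pow(214, 2)), Pow(Add(31670, Rational(13526, 16037)), -1)) = Mul(Add(-21306, 45796), Pow(Rational(507905316, 16037), -1)) = Mul(24490, Rational(16037, 507905316)) = Rational(196373065, 253952658)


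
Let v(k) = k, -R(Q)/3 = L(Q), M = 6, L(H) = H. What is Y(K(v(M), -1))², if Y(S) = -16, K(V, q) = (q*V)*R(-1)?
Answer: 256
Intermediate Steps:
R(Q) = -3*Q
K(V, q) = 3*V*q (K(V, q) = (q*V)*(-3*(-1)) = (V*q)*3 = 3*V*q)
Y(K(v(M), -1))² = (-16)² = 256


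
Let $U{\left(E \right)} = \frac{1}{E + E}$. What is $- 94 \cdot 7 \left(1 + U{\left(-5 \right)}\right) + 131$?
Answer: $- \frac{2306}{5} \approx -461.2$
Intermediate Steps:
$U{\left(E \right)} = \frac{1}{2 E}$
$- 94 \cdot 7 \left(1 + U{\left(-5 \right)}\right) + 131 = - 94 \cdot 7 \left(1 + \frac{1}{2 \left(-5\right)}\right) + 131 = - 94 \cdot 7 \left(1 + \frac{1}{2} \left(- \frac{1}{5}\right)\right) + 131 = - 94 \cdot 7 \left(1 - \frac{1}{10}\right) + 131 = - 94 \cdot 7 \cdot \frac{9}{10} + 131 = \left(-94\right) \frac{63}{10} + 131 = - \frac{2961}{5} + 131 = - \frac{2306}{5}$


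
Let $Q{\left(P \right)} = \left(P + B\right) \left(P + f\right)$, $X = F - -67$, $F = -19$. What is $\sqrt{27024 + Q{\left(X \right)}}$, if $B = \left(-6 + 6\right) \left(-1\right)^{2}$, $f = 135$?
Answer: $4 \sqrt{2238} \approx 189.23$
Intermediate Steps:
$B = 0$ ($B = 0 \cdot 1 = 0$)
$X = 48$ ($X = -19 - -67 = -19 + 67 = 48$)
$Q{\left(P \right)} = P \left(135 + P\right)$ ($Q{\left(P \right)} = \left(P + 0\right) \left(P + 135\right) = P \left(135 + P\right)$)
$\sqrt{27024 + Q{\left(X \right)}} = \sqrt{27024 + 48 \left(135 + 48\right)} = \sqrt{27024 + 48 \cdot 183} = \sqrt{27024 + 8784} = \sqrt{35808} = 4 \sqrt{2238}$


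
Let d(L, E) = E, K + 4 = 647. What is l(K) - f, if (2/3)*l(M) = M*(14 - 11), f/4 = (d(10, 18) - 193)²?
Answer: -239213/2 ≈ -1.1961e+5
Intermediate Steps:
K = 643 (K = -4 + 647 = 643)
f = 122500 (f = 4*(18 - 193)² = 4*(-175)² = 4*30625 = 122500)
l(M) = 9*M/2 (l(M) = 3*(M*(14 - 11))/2 = 3*(M*3)/2 = 3*(3*M)/2 = 9*M/2)
l(K) - f = (9/2)*643 - 1*122500 = 5787/2 - 122500 = -239213/2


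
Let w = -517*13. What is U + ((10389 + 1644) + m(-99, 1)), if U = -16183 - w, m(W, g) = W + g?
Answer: 2473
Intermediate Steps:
w = -6721
U = -9462 (U = -16183 - 1*(-6721) = -16183 + 6721 = -9462)
U + ((10389 + 1644) + m(-99, 1)) = -9462 + ((10389 + 1644) + (-99 + 1)) = -9462 + (12033 - 98) = -9462 + 11935 = 2473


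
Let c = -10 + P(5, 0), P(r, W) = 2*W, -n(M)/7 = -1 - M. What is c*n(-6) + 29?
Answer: 379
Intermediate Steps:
n(M) = 7 + 7*M (n(M) = -7*(-1 - M) = 7 + 7*M)
c = -10 (c = -10 + 2*0 = -10 + 0 = -10)
c*n(-6) + 29 = -10*(7 + 7*(-6)) + 29 = -10*(7 - 42) + 29 = -10*(-35) + 29 = 350 + 29 = 379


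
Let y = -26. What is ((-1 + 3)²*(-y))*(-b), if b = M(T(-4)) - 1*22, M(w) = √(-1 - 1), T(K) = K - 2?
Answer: 2288 - 104*I*√2 ≈ 2288.0 - 147.08*I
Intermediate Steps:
T(K) = -2 + K
M(w) = I*√2 (M(w) = √(-2) = I*√2)
b = -22 + I*√2 (b = I*√2 - 1*22 = I*√2 - 22 = -22 + I*√2 ≈ -22.0 + 1.4142*I)
((-1 + 3)²*(-y))*(-b) = ((-1 + 3)²*(-1*(-26)))*(-(-22 + I*√2)) = (2²*26)*(22 - I*√2) = (4*26)*(22 - I*√2) = 104*(22 - I*√2) = 2288 - 104*I*√2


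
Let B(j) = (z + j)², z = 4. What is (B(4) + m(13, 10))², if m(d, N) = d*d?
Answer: 54289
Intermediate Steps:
m(d, N) = d²
B(j) = (4 + j)²
(B(4) + m(13, 10))² = ((4 + 4)² + 13²)² = (8² + 169)² = (64 + 169)² = 233² = 54289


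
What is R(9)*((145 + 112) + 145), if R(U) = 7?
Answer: 2814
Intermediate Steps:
R(9)*((145 + 112) + 145) = 7*((145 + 112) + 145) = 7*(257 + 145) = 7*402 = 2814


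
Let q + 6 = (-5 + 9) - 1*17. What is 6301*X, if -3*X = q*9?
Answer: 359157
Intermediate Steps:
q = -19 (q = -6 + ((-5 + 9) - 1*17) = -6 + (4 - 17) = -6 - 13 = -19)
X = 57 (X = -(-19)*9/3 = -⅓*(-171) = 57)
6301*X = 6301*57 = 359157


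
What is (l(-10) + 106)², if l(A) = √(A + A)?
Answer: 11216 + 424*I*√5 ≈ 11216.0 + 948.09*I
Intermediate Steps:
l(A) = √2*√A (l(A) = √(2*A) = √2*√A)
(l(-10) + 106)² = (√2*√(-10) + 106)² = (√2*(I*√10) + 106)² = (2*I*√5 + 106)² = (106 + 2*I*√5)²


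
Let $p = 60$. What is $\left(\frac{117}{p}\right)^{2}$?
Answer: $\frac{1521}{400} \approx 3.8025$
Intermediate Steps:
$\left(\frac{117}{p}\right)^{2} = \left(\frac{117}{60}\right)^{2} = \left(117 \cdot \frac{1}{60}\right)^{2} = \left(\frac{39}{20}\right)^{2} = \frac{1521}{400}$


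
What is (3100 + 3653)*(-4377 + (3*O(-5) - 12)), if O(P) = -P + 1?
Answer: -29517363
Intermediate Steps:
O(P) = 1 - P
(3100 + 3653)*(-4377 + (3*O(-5) - 12)) = (3100 + 3653)*(-4377 + (3*(1 - 1*(-5)) - 12)) = 6753*(-4377 + (3*(1 + 5) - 12)) = 6753*(-4377 + (3*6 - 12)) = 6753*(-4377 + (18 - 12)) = 6753*(-4377 + 6) = 6753*(-4371) = -29517363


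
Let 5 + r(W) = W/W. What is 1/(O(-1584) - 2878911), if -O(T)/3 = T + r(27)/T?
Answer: -132/379388989 ≈ -3.4793e-7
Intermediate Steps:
r(W) = -4 (r(W) = -5 + W/W = -5 + 1 = -4)
O(T) = -3*T + 12/T (O(T) = -3*(T - 4/T) = -3*T + 12/T)
1/(O(-1584) - 2878911) = 1/((-3*(-1584) + 12/(-1584)) - 2878911) = 1/((4752 + 12*(-1/1584)) - 2878911) = 1/((4752 - 1/132) - 2878911) = 1/(627263/132 - 2878911) = 1/(-379388989/132) = -132/379388989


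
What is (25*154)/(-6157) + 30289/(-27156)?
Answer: -291039973/167199492 ≈ -1.7407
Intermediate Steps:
(25*154)/(-6157) + 30289/(-27156) = 3850*(-1/6157) + 30289*(-1/27156) = -3850/6157 - 30289/27156 = -291039973/167199492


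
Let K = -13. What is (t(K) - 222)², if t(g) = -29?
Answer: 63001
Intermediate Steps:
(t(K) - 222)² = (-29 - 222)² = (-251)² = 63001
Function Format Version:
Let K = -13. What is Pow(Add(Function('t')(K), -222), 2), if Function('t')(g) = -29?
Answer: 63001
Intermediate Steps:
Pow(Add(Function('t')(K), -222), 2) = Pow(Add(-29, -222), 2) = Pow(-251, 2) = 63001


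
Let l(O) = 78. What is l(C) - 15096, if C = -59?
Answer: -15018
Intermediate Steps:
l(C) - 15096 = 78 - 15096 = -15018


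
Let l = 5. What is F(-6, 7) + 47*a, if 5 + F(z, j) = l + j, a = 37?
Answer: 1746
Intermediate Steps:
F(z, j) = j (F(z, j) = -5 + (5 + j) = j)
F(-6, 7) + 47*a = 7 + 47*37 = 7 + 1739 = 1746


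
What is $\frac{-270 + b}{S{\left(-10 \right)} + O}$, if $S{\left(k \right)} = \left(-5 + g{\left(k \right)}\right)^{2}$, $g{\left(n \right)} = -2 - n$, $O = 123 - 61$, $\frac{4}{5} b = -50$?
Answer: $- \frac{665}{142} \approx -4.6831$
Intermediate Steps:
$b = - \frac{125}{2}$ ($b = \frac{5}{4} \left(-50\right) = - \frac{125}{2} \approx -62.5$)
$O = 62$ ($O = 123 - 61 = 62$)
$S{\left(k \right)} = \left(-7 - k\right)^{2}$ ($S{\left(k \right)} = \left(-5 - \left(2 + k\right)\right)^{2} = \left(-7 - k\right)^{2}$)
$\frac{-270 + b}{S{\left(-10 \right)} + O} = \frac{-270 - \frac{125}{2}}{\left(7 - 10\right)^{2} + 62} = - \frac{665}{2 \left(\left(-3\right)^{2} + 62\right)} = - \frac{665}{2 \left(9 + 62\right)} = - \frac{665}{2 \cdot 71} = \left(- \frac{665}{2}\right) \frac{1}{71} = - \frac{665}{142}$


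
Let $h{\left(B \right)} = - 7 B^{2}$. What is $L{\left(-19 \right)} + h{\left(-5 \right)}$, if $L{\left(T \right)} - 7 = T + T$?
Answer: $-206$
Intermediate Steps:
$L{\left(T \right)} = 7 + 2 T$ ($L{\left(T \right)} = 7 + \left(T + T\right) = 7 + 2 T$)
$L{\left(-19 \right)} + h{\left(-5 \right)} = \left(7 + 2 \left(-19\right)\right) - 7 \left(-5\right)^{2} = \left(7 - 38\right) - 175 = -31 - 175 = -206$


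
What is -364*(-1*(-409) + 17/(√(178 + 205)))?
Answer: -148876 - 6188*√383/383 ≈ -1.4919e+5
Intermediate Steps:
-364*(-1*(-409) + 17/(√(178 + 205))) = -364*(409 + 17/(√383)) = -364*(409 + 17*(√383/383)) = -364*(409 + 17*√383/383) = -148876 - 6188*√383/383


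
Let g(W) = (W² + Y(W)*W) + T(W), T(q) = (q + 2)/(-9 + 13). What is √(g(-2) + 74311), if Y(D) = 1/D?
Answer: 2*√18579 ≈ 272.61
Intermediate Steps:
T(q) = ½ + q/4 (T(q) = (2 + q)/4 = (2 + q)*(¼) = ½ + q/4)
g(W) = 3/2 + W² + W/4 (g(W) = (W² + W/W) + (½ + W/4) = (W² + 1) + (½ + W/4) = (1 + W²) + (½ + W/4) = 3/2 + W² + W/4)
√(g(-2) + 74311) = √((3/2 + (-2)² + (¼)*(-2)) + 74311) = √((3/2 + 4 - ½) + 74311) = √(5 + 74311) = √74316 = 2*√18579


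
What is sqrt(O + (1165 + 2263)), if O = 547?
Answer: 5*sqrt(159) ≈ 63.048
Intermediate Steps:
sqrt(O + (1165 + 2263)) = sqrt(547 + (1165 + 2263)) = sqrt(547 + 3428) = sqrt(3975) = 5*sqrt(159)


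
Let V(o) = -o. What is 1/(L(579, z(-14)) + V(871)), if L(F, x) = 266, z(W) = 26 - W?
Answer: -1/605 ≈ -0.0016529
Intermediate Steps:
1/(L(579, z(-14)) + V(871)) = 1/(266 - 1*871) = 1/(266 - 871) = 1/(-605) = -1/605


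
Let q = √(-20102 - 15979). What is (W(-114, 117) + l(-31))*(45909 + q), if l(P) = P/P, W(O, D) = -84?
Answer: -3810447 - 249*I*√4009 ≈ -3.8104e+6 - 15766.0*I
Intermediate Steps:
q = 3*I*√4009 (q = √(-36081) = 3*I*√4009 ≈ 189.95*I)
l(P) = 1
(W(-114, 117) + l(-31))*(45909 + q) = (-84 + 1)*(45909 + 3*I*√4009) = -83*(45909 + 3*I*√4009) = -3810447 - 249*I*√4009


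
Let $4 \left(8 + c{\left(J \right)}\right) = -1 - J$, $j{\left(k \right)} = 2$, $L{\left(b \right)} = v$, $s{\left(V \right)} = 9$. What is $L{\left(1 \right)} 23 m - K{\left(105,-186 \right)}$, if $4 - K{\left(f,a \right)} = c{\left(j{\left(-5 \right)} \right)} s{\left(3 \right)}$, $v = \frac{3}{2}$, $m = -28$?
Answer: $- \frac{4195}{4} \approx -1048.8$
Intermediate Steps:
$v = \frac{3}{2}$ ($v = 3 \cdot \frac{1}{2} = \frac{3}{2} \approx 1.5$)
$L{\left(b \right)} = \frac{3}{2}$
$c{\left(J \right)} = - \frac{33}{4} - \frac{J}{4}$ ($c{\left(J \right)} = -8 + \frac{-1 - J}{4} = -8 - \left(\frac{1}{4} + \frac{J}{4}\right) = - \frac{33}{4} - \frac{J}{4}$)
$K{\left(f,a \right)} = \frac{331}{4}$ ($K{\left(f,a \right)} = 4 - \left(- \frac{33}{4} - \frac{1}{2}\right) 9 = 4 - \left(- \frac{35}{4}\right) 9 = 4 - - \frac{315}{4} = 4 + \frac{315}{4} = \frac{331}{4}$)
$L{\left(1 \right)} 23 m - K{\left(105,-186 \right)} = \frac{3}{2} \cdot 23 \left(-28\right) - \frac{331}{4} = \frac{69}{2} \left(-28\right) - \frac{331}{4} = -966 - \frac{331}{4} = - \frac{4195}{4}$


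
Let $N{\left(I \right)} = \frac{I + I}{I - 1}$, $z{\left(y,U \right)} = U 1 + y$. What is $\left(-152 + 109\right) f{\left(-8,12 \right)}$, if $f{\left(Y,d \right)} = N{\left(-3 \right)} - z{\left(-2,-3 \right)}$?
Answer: $- \frac{559}{2} \approx -279.5$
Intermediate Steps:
$z{\left(y,U \right)} = U + y$
$N{\left(I \right)} = \frac{2 I}{-1 + I}$
$f{\left(Y,d \right)} = \frac{13}{2}$ ($f{\left(Y,d \right)} = 2 \left(-3\right) \frac{1}{-1 - 3} - \left(-3 - 2\right) = 2 \left(-3\right) \frac{1}{-4} - -5 = 2 \left(-3\right) \left(- \frac{1}{4}\right) + 5 = \frac{3}{2} + 5 = \frac{13}{2}$)
$\left(-152 + 109\right) f{\left(-8,12 \right)} = \left(-152 + 109\right) \frac{13}{2} = \left(-43\right) \frac{13}{2} = - \frac{559}{2}$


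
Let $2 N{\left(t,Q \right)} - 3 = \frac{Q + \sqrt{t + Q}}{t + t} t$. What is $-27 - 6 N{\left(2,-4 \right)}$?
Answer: $-30 - \frac{3 i \sqrt{2}}{2} \approx -30.0 - 2.1213 i$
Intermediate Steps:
$N{\left(t,Q \right)} = \frac{3}{2} + \frac{Q}{4} + \frac{\sqrt{Q + t}}{4}$ ($N{\left(t,Q \right)} = \frac{3}{2} + \frac{\frac{Q + \sqrt{t + Q}}{t + t} t}{2} = \frac{3}{2} + \frac{\frac{Q + \sqrt{Q + t}}{2 t} t}{2} = \frac{3}{2} + \frac{\frac{Q}{2} + \frac{\sqrt{Q + t}}{2}}{2} = \frac{3}{2} + \left(\frac{Q}{4} + \frac{\sqrt{Q + t}}{4}\right) = \frac{3}{2} + \frac{Q}{4} + \frac{\sqrt{Q + t}}{4}$)
$-27 - 6 N{\left(2,-4 \right)} = -27 - 6 \left(\frac{3}{2} + \frac{1}{4} \left(-4\right) + \frac{\sqrt{-4 + 2}}{4}\right) = -27 - 6 \left(\frac{3}{2} - 1 + \frac{\sqrt{-2}}{4}\right) = -27 - 6 \left(\frac{3}{2} - 1 + \frac{i \sqrt{2}}{4}\right) = -27 - 6 \left(\frac{1}{2} + \frac{i \sqrt{2}}{4}\right) = -27 - \left(3 + \frac{3 i \sqrt{2}}{2}\right) = -30 - \frac{3 i \sqrt{2}}{2}$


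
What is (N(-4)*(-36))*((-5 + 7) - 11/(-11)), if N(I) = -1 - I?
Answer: -324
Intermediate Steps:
(N(-4)*(-36))*((-5 + 7) - 11/(-11)) = ((-1 - 1*(-4))*(-36))*((-5 + 7) - 11/(-11)) = ((-1 + 4)*(-36))*(2 - 11*(-1/11)) = (3*(-36))*(2 + 1) = -108*3 = -324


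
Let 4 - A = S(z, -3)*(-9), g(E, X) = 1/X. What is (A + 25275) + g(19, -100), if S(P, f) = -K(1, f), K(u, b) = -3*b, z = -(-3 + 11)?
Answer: 2519799/100 ≈ 25198.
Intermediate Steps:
z = -8 (z = -1*8 = -8)
S(P, f) = 3*f (S(P, f) = -(-3)*f = 3*f)
A = -77 (A = 4 - 3*(-3)*(-9) = 4 - (-9)*(-9) = 4 - 1*81 = 4 - 81 = -77)
(A + 25275) + g(19, -100) = (-77 + 25275) + 1/(-100) = 25198 - 1/100 = 2519799/100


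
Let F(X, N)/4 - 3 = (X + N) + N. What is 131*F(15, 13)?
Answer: 23056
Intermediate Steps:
F(X, N) = 12 + 4*X + 8*N (F(X, N) = 12 + 4*((X + N) + N) = 12 + 4*((N + X) + N) = 12 + 4*(X + 2*N) = 12 + (4*X + 8*N) = 12 + 4*X + 8*N)
131*F(15, 13) = 131*(12 + 4*15 + 8*13) = 131*(12 + 60 + 104) = 131*176 = 23056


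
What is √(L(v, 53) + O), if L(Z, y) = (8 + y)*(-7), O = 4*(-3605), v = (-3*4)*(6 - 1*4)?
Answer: 7*I*√303 ≈ 121.85*I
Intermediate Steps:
v = -24 (v = -12*(6 - 4) = -12*2 = -24)
O = -14420
L(Z, y) = -56 - 7*y
√(L(v, 53) + O) = √((-56 - 7*53) - 14420) = √((-56 - 371) - 14420) = √(-427 - 14420) = √(-14847) = 7*I*√303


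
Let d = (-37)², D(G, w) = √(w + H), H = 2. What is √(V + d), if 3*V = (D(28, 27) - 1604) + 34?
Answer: √(7611 + 3*√29)/3 ≈ 29.111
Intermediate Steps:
D(G, w) = √(2 + w) (D(G, w) = √(w + 2) = √(2 + w))
d = 1369
V = -1570/3 + √29/3 (V = ((√(2 + 27) - 1604) + 34)/3 = ((√29 - 1604) + 34)/3 = ((-1604 + √29) + 34)/3 = (-1570 + √29)/3 = -1570/3 + √29/3 ≈ -521.54)
√(V + d) = √((-1570/3 + √29/3) + 1369) = √(2537/3 + √29/3)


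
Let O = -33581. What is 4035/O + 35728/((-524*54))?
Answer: -164244541/118775997 ≈ -1.3828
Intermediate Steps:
4035/O + 35728/((-524*54)) = 4035/(-33581) + 35728/((-524*54)) = 4035*(-1/33581) + 35728/(-28296) = -4035/33581 + 35728*(-1/28296) = -4035/33581 - 4466/3537 = -164244541/118775997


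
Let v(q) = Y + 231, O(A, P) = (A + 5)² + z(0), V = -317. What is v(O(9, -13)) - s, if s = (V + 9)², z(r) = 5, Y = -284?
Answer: -94917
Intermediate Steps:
O(A, P) = 5 + (5 + A)² (O(A, P) = (A + 5)² + 5 = (5 + A)² + 5 = 5 + (5 + A)²)
v(q) = -53 (v(q) = -284 + 231 = -53)
s = 94864 (s = (-317 + 9)² = (-308)² = 94864)
v(O(9, -13)) - s = -53 - 1*94864 = -53 - 94864 = -94917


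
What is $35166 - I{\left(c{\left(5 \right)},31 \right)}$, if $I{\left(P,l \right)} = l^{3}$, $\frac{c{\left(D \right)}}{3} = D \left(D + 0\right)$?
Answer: $5375$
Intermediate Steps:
$c{\left(D \right)} = 3 D^{2}$ ($c{\left(D \right)} = 3 D \left(D + 0\right) = 3 D D = 3 D^{2}$)
$35166 - I{\left(c{\left(5 \right)},31 \right)} = 35166 - 31^{3} = 35166 - 29791 = 5375$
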